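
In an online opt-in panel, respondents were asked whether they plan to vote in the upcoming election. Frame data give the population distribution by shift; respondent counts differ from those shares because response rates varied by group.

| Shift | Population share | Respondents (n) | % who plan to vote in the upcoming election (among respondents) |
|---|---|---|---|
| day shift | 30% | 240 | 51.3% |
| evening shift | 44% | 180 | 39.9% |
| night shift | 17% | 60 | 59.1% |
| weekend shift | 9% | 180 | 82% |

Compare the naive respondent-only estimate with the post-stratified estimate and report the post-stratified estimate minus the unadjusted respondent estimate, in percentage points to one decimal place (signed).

Without adjustment, the pooled respondent share is:
  (240/660)×51.3 + (180/660)×39.9 + (60/660)×59.1 + (180/660)×82 = 57.2727%
Reweighting by population shift shares:
  0.3×51.3 + 0.44×39.9 + 0.17×59.1 + 0.09×82 = 50.373%
Difference = 50.373 − 57.2727 = -6.8997 pp.

-6.9 percentage points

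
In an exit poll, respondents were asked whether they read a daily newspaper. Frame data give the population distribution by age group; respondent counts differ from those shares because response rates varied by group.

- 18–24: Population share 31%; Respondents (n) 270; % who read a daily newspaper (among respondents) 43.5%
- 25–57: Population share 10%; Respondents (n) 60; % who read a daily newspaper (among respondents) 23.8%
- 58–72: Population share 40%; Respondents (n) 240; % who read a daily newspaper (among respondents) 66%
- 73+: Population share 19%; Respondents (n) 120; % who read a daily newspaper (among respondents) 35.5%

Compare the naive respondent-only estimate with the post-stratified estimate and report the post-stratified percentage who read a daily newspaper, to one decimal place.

49.0%

Unadjusted (pooled respondent) estimate weights by respondent counts:
  (270/690)×43.5 + (60/690)×23.8 + (240/690)×66 + (120/690)×35.5 = 48.2217%
Post-stratified estimate weights by population shares:
  0.31×43.5 + 0.1×23.8 + 0.4×66 + 0.19×35.5 = 49.01%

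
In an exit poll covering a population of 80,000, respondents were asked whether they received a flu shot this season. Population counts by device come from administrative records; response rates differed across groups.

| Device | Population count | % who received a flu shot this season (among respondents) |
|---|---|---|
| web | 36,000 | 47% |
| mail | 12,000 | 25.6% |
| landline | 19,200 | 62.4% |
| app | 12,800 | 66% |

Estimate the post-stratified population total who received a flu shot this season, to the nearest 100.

40,400

Apply each group's respondent rate to its population count:
  web: 36,000 × 47% = 16,920
  mail: 12,000 × 25.6% = 3072
  landline: 19,200 × 62.4% = 11980.8
  app: 12,800 × 66% = 8448
Estimated total = 40420.8 → 40,400.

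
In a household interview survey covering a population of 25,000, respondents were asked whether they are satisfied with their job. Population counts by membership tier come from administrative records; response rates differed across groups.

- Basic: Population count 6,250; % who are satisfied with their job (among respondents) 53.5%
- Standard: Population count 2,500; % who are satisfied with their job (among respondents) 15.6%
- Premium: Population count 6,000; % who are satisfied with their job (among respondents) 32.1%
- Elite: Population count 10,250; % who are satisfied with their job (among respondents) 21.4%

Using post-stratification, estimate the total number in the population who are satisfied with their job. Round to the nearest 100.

7,900

Each cell contributes its population count × the respondent rate:
  Basic: 6,250 × 53.5% = 3343.75
  Standard: 2,500 × 15.6% = 390
  Premium: 6,000 × 32.1% = 1926
  Elite: 10,250 × 21.4% = 2193.5
Estimated total = 7853.25 → 7,900.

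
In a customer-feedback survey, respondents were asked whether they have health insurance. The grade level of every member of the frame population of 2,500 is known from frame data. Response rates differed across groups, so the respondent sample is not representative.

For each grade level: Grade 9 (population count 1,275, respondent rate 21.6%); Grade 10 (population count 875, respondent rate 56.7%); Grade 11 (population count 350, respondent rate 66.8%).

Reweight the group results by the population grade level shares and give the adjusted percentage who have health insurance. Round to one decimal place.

Each cell contributes population-share × respondent value:
  Grade 9: (1,275/2,500) × 21.6 = 11.016
  Grade 10: (875/2,500) × 56.7 = 19.845
  Grade 11: (350/2,500) × 66.8 = 9.352
Post-stratified estimate = 40.213 → 40.2%.

40.2%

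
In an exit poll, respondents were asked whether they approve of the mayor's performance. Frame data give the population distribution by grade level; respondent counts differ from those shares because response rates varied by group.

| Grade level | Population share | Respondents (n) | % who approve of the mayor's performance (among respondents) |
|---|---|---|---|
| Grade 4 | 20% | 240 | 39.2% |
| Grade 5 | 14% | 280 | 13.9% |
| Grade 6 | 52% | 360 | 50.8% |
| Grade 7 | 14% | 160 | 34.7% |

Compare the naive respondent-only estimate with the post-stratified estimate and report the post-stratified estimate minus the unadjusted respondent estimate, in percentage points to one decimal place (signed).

Naive respondent-only estimate (weights = respondent counts):
  (240/1040)×39.2 + (280/1040)×13.9 + (360/1040)×50.8 + (160/1040)×34.7 = 35.7115%
Reweighting by population grade level shares:
  0.2×39.2 + 0.14×13.9 + 0.52×50.8 + 0.14×34.7 = 41.06%
Difference = 41.06 − 35.7115 = 5.3485 pp.

+5.3 percentage points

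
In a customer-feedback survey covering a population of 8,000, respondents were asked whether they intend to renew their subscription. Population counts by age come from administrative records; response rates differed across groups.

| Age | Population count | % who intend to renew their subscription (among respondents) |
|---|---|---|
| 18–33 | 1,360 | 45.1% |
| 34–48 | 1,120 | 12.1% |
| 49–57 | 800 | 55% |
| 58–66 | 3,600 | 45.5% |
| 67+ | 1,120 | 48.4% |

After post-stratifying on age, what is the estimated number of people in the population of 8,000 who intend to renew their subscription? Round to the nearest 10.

3,370

Apply each group's respondent rate to its population count:
  18–33: 1,360 × 45.1% = 613.36
  34–48: 1,120 × 12.1% = 135.52
  49–57: 800 × 55% = 440
  58–66: 3,600 × 45.5% = 1638
  67+: 1,120 × 48.4% = 542.08
Estimated total = 3368.96 → 3,370.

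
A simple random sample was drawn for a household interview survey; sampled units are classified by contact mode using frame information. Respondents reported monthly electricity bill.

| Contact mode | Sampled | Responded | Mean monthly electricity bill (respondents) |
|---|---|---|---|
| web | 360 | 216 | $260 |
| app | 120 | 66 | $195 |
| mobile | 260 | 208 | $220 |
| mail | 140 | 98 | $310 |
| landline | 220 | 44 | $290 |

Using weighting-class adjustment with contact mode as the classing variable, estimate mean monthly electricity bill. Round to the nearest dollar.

$256

Class response rates: web 216/360 = 60%, app 66/120 = 55%, mobile 208/260 = 80%, mail 98/140 = 70%, landline 44/220 = 20%.
With weight = n_sampled/n_responded per class, the weighted class total is n_sampled:
  web: 360 × 260 = 93,600
  app: 120 × 195 = 23,400
  mobile: 260 × 220 = 57,200
  mail: 140 × 310 = 43,400
  landline: 220 × 290 = 63,800
Adjusted estimate = 281,400 / 1,100 = 255.818 → $256.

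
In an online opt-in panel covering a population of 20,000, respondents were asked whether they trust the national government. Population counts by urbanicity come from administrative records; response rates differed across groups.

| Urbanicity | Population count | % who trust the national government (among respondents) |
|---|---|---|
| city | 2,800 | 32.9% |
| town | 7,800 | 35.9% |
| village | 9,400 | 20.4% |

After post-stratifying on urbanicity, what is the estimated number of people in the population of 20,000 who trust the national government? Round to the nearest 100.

Each cell contributes its population count × the respondent rate:
  city: 2,800 × 32.9% = 921.2
  town: 7,800 × 35.9% = 2800.2
  village: 9,400 × 20.4% = 1917.6
Estimated total = 5639 → 5,600.

5,600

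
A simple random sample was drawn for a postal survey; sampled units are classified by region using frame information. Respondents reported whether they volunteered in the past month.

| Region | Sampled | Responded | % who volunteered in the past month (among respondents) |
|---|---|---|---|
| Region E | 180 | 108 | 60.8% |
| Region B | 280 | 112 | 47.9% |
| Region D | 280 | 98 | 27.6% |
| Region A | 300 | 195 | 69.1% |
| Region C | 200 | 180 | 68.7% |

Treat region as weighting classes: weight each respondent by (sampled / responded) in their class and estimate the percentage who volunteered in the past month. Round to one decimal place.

53.7%

Class response rates: Region E 108/180 = 60%, Region B 112/280 = 40%, Region D 98/280 = 35%, Region A 195/300 = 65%, Region C 180/200 = 90%.
Weighting each respondent by the inverse class response rate inflates each class back to its sampled size, so the class weight is n_sampled:
  Region E: 180 × 60.8 = 10,944
  Region B: 280 × 47.9 = 13,412
  Region D: 280 × 27.6 = 7728
  Region A: 300 × 69.1 = 20,730
  Region C: 200 × 68.7 = 13,740
Adjusted estimate = 66,554 / 1,240 = 53.6726 → 53.7%.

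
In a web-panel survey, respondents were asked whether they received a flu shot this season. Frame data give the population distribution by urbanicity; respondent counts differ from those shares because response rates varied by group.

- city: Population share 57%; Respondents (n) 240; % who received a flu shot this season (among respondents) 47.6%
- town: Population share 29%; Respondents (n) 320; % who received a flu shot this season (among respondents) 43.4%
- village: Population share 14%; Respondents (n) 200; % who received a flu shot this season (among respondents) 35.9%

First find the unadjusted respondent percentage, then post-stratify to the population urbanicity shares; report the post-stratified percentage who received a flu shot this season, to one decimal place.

44.7%

Unadjusted (pooled respondent) estimate weights by respondent counts:
  (240/760)×47.6 + (320/760)×43.4 + (200/760)×35.9 = 42.7526%
Post-stratified estimate weights by population shares:
  0.57×47.6 + 0.29×43.4 + 0.14×35.9 = 44.744%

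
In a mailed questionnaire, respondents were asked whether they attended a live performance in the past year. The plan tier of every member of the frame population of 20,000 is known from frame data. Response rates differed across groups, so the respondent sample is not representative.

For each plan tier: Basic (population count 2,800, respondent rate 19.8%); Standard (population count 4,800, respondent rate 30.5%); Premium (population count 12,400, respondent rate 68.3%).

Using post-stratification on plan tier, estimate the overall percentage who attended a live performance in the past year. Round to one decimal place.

52.4%

Weight each group's respondent value by its population share:
  Basic: (2,800/20,000) × 19.8 = 2.772
  Standard: (4,800/20,000) × 30.5 = 7.32
  Premium: (12,400/20,000) × 68.3 = 42.346
Post-stratified estimate = 52.438 → 52.4%.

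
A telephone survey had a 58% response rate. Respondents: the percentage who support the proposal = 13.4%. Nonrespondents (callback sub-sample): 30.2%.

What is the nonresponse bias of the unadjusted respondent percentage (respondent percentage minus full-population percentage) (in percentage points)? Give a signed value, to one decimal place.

Nonresponse fraction = 1 − 0.58 = 0.42.
Bias = (nonresponse fraction) × (respondent percentage − nonrespondent percentage)
     = 0.42 × (13.4 − 30.2) = 0.42 × -16.8 = -7.056.

-7.1 percentage points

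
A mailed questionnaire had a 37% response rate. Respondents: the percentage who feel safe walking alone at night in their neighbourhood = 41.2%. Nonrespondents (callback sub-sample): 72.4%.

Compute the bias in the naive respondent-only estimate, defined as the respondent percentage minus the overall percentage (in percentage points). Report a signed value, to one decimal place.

Nonresponse fraction = 1 − 0.37 = 0.63.
Bias = (nonresponse fraction) × (respondent percentage − nonrespondent percentage)
     = 0.63 × (41.2 − 72.4) = 0.63 × -31.2 = -19.656.

-19.7 percentage points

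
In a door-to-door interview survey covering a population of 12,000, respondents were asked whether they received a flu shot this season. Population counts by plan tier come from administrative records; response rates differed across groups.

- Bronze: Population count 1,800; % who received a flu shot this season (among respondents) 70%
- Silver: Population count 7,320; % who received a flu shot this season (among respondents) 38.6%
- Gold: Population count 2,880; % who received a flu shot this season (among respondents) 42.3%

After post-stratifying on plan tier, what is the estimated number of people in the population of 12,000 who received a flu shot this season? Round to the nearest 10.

Estimated count per cell = population count × respondent percentage:
  Bronze: 1,800 × 70% = 1260
  Silver: 7,320 × 38.6% = 2825.52
  Gold: 2,880 × 42.3% = 1218.24
Estimated total = 5303.76 → 5,300.

5,300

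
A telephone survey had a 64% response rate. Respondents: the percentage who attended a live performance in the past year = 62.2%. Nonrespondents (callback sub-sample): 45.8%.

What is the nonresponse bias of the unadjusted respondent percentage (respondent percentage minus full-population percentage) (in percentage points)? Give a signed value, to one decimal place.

Nonresponse fraction = 1 − 0.64 = 0.36.
Bias = (nonresponse fraction) × (respondent percentage − nonrespondent percentage)
     = 0.36 × (62.2 − 45.8) = 0.36 × 16.4 = 5.904.

+5.9 percentage points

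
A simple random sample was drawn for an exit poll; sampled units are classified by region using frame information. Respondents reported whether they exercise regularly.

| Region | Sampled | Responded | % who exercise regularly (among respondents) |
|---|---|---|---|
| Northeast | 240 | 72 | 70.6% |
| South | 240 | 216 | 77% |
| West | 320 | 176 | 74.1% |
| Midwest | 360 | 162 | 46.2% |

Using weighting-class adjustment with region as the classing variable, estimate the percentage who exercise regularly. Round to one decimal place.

65.3%

Class response rates: Northeast 72/240 = 30%, South 216/240 = 90%, West 176/320 = 55%, Midwest 162/360 = 45%.
Weighting each respondent by the inverse class response rate inflates each class back to its sampled size, so the class weight is n_sampled:
  Northeast: 240 × 70.6 = 16,944
  South: 240 × 77 = 18,480
  West: 320 × 74.1 = 23,712
  Midwest: 360 × 46.2 = 16,632
Adjusted estimate = 75,768 / 1,160 = 65.3172 → 65.3%.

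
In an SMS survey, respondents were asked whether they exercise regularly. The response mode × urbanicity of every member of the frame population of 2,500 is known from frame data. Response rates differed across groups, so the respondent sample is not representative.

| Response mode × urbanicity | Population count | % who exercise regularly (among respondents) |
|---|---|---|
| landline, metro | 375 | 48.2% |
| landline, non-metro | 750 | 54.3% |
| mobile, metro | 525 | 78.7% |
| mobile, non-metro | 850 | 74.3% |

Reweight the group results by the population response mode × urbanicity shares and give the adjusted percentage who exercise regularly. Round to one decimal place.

65.3%

Each cell contributes population-share × respondent value:
  landline, metro: (375/2,500) × 48.2 = 7.23
  landline, non-metro: (750/2,500) × 54.3 = 16.29
  mobile, metro: (525/2,500) × 78.7 = 16.527
  mobile, non-metro: (850/2,500) × 74.3 = 25.262
Post-stratified estimate = 65.309 → 65.3%.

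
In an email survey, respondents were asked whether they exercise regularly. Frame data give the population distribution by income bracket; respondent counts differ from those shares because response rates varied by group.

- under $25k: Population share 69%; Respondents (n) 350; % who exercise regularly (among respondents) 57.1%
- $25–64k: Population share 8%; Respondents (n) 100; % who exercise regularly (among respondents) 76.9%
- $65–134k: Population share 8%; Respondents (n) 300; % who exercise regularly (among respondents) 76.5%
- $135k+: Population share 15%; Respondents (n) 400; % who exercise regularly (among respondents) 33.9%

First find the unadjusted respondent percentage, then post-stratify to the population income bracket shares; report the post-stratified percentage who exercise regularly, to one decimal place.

56.8%

Without adjustment, the pooled respondent share is:
  (350/1150)×57.1 + (100/1150)×76.9 + (300/1150)×76.5 + (400/1150)×33.9 = 55.813%
Reweighting by population income bracket shares:
  0.69×57.1 + 0.08×76.9 + 0.08×76.5 + 0.15×33.9 = 56.756%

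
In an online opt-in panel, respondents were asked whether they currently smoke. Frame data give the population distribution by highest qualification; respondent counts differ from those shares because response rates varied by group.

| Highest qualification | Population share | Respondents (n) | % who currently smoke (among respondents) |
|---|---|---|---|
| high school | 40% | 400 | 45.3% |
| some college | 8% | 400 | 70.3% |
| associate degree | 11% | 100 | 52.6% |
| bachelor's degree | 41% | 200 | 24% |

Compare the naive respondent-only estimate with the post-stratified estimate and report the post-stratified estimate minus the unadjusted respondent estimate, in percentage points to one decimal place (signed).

-11.8 percentage points

Naive respondent-only estimate (weights = respondent counts):
  (400/1100)×45.3 + (400/1100)×70.3 + (100/1100)×52.6 + (200/1100)×24 = 51.1818%
Post-stratifying to population shares instead:
  0.4×45.3 + 0.08×70.3 + 0.11×52.6 + 0.41×24 = 39.37%
Difference = 39.37 − 51.1818 = -11.8118 pp.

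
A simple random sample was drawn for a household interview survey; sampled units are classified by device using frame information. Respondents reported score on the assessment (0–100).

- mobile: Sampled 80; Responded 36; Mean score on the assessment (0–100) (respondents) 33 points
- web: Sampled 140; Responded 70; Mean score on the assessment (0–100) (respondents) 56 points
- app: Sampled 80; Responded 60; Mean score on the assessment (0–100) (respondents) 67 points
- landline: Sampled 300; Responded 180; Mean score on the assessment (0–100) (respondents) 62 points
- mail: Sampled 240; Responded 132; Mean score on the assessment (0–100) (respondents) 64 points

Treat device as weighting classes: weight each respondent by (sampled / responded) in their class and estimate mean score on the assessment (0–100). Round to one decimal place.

Response rates by class: mobile 36/80 = 45%, web 70/140 = 50%, app 60/80 = 75%, landline 180/300 = 60%, mail 132/240 = 55%.
Weighting each respondent by the inverse class response rate inflates each class back to its sampled size, so the class weight is n_sampled:
  mobile: 80 × 33 = 2640
  web: 140 × 56 = 7840
  app: 80 × 67 = 5360
  landline: 300 × 62 = 18,600
  mail: 240 × 64 = 15,360
Adjusted estimate = 49,800 / 840 = 59.2857 → 59.3.

59.3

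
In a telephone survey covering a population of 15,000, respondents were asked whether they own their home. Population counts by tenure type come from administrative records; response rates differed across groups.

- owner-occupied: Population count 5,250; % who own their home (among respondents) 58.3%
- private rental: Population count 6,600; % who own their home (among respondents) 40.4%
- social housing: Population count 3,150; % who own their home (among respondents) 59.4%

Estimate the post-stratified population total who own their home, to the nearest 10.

Estimated count per cell = population count × respondent percentage:
  owner-occupied: 5,250 × 58.3% = 3060.75
  private rental: 6,600 × 40.4% = 2666.4
  social housing: 3,150 × 59.4% = 1871.1
Estimated total = 7598.25 → 7,600.

7,600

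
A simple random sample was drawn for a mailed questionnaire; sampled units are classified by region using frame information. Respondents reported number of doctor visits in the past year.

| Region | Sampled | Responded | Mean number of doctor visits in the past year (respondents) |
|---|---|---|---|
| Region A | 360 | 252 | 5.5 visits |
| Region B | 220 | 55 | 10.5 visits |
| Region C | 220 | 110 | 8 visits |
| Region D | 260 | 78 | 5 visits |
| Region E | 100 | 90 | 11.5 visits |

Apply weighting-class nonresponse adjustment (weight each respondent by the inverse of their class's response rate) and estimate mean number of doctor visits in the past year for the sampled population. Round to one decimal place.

Class response rates: Region A 252/360 = 70%, Region B 55/220 = 25%, Region C 110/220 = 50%, Region D 78/260 = 30%, Region E 90/100 = 90%.
Weighting each respondent by the inverse class response rate inflates each class back to its sampled size, so the class weight is n_sampled:
  Region A: 360 × 5.5 = 1980
  Region B: 220 × 10.5 = 2310
  Region C: 220 × 8 = 1760
  Region D: 260 × 5 = 1300
  Region E: 100 × 11.5 = 1150
Adjusted estimate = 8500 / 1,160 = 7.32759 → 7.3.

7.3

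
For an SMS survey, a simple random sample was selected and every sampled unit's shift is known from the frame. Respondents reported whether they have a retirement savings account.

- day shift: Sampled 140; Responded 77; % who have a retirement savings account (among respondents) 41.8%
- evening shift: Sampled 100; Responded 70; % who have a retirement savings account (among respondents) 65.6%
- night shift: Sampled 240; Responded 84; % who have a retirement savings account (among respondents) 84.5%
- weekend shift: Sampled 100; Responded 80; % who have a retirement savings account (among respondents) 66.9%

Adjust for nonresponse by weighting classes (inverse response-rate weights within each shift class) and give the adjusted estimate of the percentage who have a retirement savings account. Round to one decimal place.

Class response rates: day shift 77/140 = 55%, evening shift 70/100 = 70%, night shift 84/240 = 35%, weekend shift 80/100 = 80%.
Inverse-response-rate weighting restores each class to its sampled count, so class totals weight by n_sampled:
  day shift: 140 × 41.8 = 5852
  evening shift: 100 × 65.6 = 6560
  night shift: 240 × 84.5 = 20,280
  weekend shift: 100 × 66.9 = 6690
Adjusted estimate = 39,382 / 580 = 67.9 → 67.9%.

67.9%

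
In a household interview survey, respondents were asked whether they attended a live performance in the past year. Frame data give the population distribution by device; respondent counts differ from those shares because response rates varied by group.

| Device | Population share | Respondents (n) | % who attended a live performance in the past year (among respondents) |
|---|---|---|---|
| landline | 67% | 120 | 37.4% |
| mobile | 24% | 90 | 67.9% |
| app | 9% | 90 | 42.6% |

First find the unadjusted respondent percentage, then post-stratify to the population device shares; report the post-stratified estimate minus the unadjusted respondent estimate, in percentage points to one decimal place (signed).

-2.9 percentage points

Unadjusted (pooled respondent) estimate weights by respondent counts:
  (120/300)×37.4 + (90/300)×67.9 + (90/300)×42.6 = 48.11%
Reweighting by population device shares:
  0.67×37.4 + 0.24×67.9 + 0.09×42.6 = 45.188%
Difference = 45.188 − 48.11 = -2.922 pp.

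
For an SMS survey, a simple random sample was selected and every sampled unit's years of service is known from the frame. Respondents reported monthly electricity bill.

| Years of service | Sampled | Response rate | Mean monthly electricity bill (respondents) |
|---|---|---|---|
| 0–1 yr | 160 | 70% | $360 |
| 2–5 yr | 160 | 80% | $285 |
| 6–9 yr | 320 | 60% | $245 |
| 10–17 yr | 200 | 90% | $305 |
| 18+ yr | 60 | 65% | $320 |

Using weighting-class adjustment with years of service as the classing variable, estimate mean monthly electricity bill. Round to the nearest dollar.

Weighting each respondent by the inverse class response rate inflates each class back to its sampled size, so the class weight is n_sampled:
  0–1 yr: 160 × 360 = 57,600
  2–5 yr: 160 × 285 = 45,600
  6–9 yr: 320 × 245 = 78,400
  10–17 yr: 200 × 305 = 61,000
  18+ yr: 60 × 320 = 19,200
Adjusted estimate = 261,800 / 900 = 290.889 → $291.

$291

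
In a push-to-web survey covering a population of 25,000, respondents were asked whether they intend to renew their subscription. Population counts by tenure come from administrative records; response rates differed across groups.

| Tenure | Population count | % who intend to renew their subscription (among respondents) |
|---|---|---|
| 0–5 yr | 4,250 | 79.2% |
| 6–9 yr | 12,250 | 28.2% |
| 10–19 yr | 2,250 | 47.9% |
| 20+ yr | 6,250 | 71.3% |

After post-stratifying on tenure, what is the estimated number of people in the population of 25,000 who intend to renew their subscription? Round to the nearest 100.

12,400

Estimated count per cell = population count × respondent percentage:
  0–5 yr: 4,250 × 79.2% = 3366
  6–9 yr: 12,250 × 28.2% = 3454.5
  10–19 yr: 2,250 × 47.9% = 1077.75
  20+ yr: 6,250 × 71.3% = 4456.25
Estimated total = 12354.5 → 12,400.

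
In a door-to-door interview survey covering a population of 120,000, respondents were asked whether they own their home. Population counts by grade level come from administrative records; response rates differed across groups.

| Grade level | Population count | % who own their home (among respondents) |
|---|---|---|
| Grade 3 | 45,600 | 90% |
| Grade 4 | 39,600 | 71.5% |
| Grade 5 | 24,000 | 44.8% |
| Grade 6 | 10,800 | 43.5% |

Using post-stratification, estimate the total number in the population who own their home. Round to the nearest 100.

84,800

Estimated count per cell = population count × respondent percentage:
  Grade 3: 45,600 × 90% = 41,040
  Grade 4: 39,600 × 71.5% = 28,314
  Grade 5: 24,000 × 44.8% = 10,752
  Grade 6: 10,800 × 43.5% = 4698
Estimated total = 84,804 → 84,800.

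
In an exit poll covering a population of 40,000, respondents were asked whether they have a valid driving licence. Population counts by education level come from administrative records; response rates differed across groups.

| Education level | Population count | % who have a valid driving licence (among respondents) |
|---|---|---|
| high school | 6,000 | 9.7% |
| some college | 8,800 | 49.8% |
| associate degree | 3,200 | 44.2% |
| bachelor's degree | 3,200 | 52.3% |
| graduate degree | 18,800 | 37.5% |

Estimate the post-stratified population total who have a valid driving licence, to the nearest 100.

15,100

Apply each group's respondent rate to its population count:
  high school: 6,000 × 9.7% = 582
  some college: 8,800 × 49.8% = 4382.4
  associate degree: 3,200 × 44.2% = 1414.4
  bachelor's degree: 3,200 × 52.3% = 1673.6
  graduate degree: 18,800 × 37.5% = 7050
Estimated total = 15102.4 → 15,100.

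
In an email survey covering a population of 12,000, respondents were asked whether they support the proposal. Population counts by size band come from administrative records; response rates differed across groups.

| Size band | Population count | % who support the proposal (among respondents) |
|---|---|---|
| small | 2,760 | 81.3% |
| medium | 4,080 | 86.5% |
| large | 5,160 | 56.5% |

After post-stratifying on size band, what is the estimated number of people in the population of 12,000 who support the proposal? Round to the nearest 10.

Apply each group's respondent rate to its population count:
  small: 2,760 × 81.3% = 2243.88
  medium: 4,080 × 86.5% = 3529.2
  large: 5,160 × 56.5% = 2915.4
Estimated total = 8688.48 → 8,690.

8,690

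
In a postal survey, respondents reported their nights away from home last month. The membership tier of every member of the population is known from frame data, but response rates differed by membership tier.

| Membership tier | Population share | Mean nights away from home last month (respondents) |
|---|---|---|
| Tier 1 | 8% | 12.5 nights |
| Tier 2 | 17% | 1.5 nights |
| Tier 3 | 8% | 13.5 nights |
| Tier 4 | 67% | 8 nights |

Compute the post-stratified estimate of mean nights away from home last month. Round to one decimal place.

7.7

Each cell contributes population-share × respondent value:
  Tier 1: 0.08 × 12.5 = 1
  Tier 2: 0.17 × 1.5 = 0.255
  Tier 3: 0.08 × 13.5 = 1.08
  Tier 4: 0.67 × 8 = 5.36
Post-stratified estimate = 7.695 → 7.7.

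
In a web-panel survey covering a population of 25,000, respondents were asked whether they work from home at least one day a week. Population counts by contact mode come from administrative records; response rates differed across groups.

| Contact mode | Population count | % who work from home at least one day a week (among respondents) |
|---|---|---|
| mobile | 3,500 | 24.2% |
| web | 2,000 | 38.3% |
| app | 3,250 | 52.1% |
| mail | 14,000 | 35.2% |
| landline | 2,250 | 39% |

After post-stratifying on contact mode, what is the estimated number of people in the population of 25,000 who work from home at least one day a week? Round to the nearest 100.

Each cell contributes its population count × the respondent rate:
  mobile: 3,500 × 24.2% = 847
  web: 2,000 × 38.3% = 766
  app: 3,250 × 52.1% = 1693.25
  mail: 14,000 × 35.2% = 4928
  landline: 2,250 × 39% = 877.5
Estimated total = 9111.75 → 9,100.

9,100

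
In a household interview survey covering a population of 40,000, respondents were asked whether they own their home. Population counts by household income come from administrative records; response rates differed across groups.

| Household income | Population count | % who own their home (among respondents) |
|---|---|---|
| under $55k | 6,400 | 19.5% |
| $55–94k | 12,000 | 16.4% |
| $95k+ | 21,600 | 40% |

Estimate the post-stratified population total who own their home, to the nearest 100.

Estimated count per cell = population count × respondent percentage:
  under $55k: 6,400 × 19.5% = 1248
  $55–94k: 12,000 × 16.4% = 1968
  $95k+: 21,600 × 40% = 8640
Estimated total = 11,856 → 11,900.

11,900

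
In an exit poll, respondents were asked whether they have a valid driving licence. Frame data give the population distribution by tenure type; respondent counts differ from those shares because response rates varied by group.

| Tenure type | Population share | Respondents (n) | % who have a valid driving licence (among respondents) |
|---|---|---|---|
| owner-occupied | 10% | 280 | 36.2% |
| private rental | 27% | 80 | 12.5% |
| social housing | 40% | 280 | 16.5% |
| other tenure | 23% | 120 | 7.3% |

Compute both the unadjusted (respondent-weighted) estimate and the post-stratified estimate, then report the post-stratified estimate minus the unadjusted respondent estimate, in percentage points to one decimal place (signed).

Naive respondent-only estimate (weights = respondent counts):
  (280/760)×36.2 + (80/760)×12.5 + (280/760)×16.5 + (120/760)×7.3 = 21.8842%
Post-stratified estimate weights by population shares:
  0.1×36.2 + 0.27×12.5 + 0.4×16.5 + 0.23×7.3 = 15.274%
Difference = 15.274 − 21.8842 = -6.6102 pp.

-6.6 percentage points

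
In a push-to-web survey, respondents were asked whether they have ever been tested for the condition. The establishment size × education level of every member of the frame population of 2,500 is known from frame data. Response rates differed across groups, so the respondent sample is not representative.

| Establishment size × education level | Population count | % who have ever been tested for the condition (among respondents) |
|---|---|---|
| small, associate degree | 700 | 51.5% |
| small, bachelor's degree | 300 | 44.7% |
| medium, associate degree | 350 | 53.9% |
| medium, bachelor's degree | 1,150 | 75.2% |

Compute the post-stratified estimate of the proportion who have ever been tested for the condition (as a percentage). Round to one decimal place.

61.9%

Each cell contributes population-share × respondent value:
  small, associate degree: (700/2,500) × 51.5 = 14.42
  small, bachelor's degree: (300/2,500) × 44.7 = 5.364
  medium, associate degree: (350/2,500) × 53.9 = 7.546
  medium, bachelor's degree: (1,150/2,500) × 75.2 = 34.592
Post-stratified estimate = 61.922 → 61.9%.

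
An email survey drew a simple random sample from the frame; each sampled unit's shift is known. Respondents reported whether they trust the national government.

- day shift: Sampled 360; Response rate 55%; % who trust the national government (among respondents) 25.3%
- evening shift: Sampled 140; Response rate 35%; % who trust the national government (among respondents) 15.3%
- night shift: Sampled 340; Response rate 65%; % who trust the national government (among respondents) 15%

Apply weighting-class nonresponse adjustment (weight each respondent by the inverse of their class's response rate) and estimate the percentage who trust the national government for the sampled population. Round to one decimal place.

Each respondent's weight = sampled/responded in their class; summing within a class gives n_sampled, so:
  day shift: 360 × 25.3 = 9108
  evening shift: 140 × 15.3 = 2142
  night shift: 340 × 15 = 5100
Adjusted estimate = 16,350 / 840 = 19.4643 → 19.5%.

19.5%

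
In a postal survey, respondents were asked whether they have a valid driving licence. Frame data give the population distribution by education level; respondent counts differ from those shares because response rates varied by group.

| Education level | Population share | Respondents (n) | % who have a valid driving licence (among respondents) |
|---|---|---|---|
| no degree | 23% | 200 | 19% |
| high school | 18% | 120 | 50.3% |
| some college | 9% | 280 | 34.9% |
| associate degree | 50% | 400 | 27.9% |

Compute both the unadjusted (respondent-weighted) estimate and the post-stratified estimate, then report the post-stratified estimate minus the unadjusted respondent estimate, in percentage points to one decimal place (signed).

-0.3 percentage points

Unadjusted (pooled respondent) estimate weights by respondent counts:
  (200/1000)×19 + (120/1000)×50.3 + (280/1000)×34.9 + (400/1000)×27.9 = 30.768%
Post-stratifying to population shares instead:
  0.23×19 + 0.18×50.3 + 0.09×34.9 + 0.5×27.9 = 30.515%
Difference = 30.515 − 30.768 = -0.253 pp.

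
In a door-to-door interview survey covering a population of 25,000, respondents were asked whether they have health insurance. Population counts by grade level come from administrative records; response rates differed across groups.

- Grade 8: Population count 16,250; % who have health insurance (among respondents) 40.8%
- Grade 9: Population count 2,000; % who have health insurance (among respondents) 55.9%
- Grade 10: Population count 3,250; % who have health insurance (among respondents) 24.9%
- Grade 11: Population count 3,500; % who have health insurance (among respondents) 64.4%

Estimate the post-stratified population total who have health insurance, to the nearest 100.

10,800

Estimated count per cell = population count × respondent percentage:
  Grade 8: 16,250 × 40.8% = 6630
  Grade 9: 2,000 × 55.9% = 1118
  Grade 10: 3,250 × 24.9% = 809.25
  Grade 11: 3,500 × 64.4% = 2254
Estimated total = 10811.2 → 10,800.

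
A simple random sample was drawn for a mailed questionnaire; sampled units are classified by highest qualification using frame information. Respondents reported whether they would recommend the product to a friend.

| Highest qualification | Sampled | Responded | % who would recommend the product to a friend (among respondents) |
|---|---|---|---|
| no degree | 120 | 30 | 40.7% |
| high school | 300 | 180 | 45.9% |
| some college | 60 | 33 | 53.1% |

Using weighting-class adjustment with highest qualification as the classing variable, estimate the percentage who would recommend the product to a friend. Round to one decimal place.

Response rates by class: no degree 30/120 = 25%, high school 180/300 = 60%, some college 33/60 = 55%.
Each respondent's weight = sampled/responded in their class; summing within a class gives n_sampled, so:
  no degree: 120 × 40.7 = 4884
  high school: 300 × 45.9 = 13,770
  some college: 60 × 53.1 = 3186
Adjusted estimate = 21,840 / 480 = 45.5 → 45.5%.

45.5%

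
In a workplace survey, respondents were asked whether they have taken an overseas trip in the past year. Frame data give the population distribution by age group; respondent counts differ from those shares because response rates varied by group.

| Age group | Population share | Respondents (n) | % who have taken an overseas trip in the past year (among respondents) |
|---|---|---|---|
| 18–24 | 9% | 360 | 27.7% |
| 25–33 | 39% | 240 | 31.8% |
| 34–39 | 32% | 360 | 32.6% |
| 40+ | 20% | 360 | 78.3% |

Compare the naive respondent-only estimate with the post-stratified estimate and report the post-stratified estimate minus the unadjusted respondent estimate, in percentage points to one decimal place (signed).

-2.6 percentage points

Naive respondent-only estimate (weights = respondent counts):
  (360/1320)×27.7 + (240/1320)×31.8 + (360/1320)×32.6 + (360/1320)×78.3 = 43.5818%
Reweighting by population age group shares:
  0.09×27.7 + 0.39×31.8 + 0.32×32.6 + 0.2×78.3 = 40.987%
Difference = 40.987 − 43.5818 = -2.5948 pp.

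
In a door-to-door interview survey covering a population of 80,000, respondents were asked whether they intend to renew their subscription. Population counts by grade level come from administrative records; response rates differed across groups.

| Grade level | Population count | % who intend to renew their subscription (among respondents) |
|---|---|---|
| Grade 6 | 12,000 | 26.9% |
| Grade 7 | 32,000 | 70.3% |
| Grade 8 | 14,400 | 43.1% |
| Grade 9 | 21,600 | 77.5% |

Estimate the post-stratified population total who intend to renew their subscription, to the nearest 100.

48,700

Estimated count per cell = population count × respondent percentage:
  Grade 6: 12,000 × 26.9% = 3228
  Grade 7: 32,000 × 70.3% = 22,496
  Grade 8: 14,400 × 43.1% = 6206.4
  Grade 9: 21,600 × 77.5% = 16,740
Estimated total = 48670.4 → 48,700.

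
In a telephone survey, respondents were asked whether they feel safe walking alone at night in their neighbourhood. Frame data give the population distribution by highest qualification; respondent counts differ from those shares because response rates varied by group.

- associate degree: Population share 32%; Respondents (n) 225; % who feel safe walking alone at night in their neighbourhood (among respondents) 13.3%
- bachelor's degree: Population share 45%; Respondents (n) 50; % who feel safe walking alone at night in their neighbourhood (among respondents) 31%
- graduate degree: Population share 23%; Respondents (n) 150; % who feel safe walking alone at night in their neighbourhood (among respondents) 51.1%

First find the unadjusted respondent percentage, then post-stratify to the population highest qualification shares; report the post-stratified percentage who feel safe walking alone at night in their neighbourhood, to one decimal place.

30.0%

Without adjustment, the pooled respondent share is:
  (225/425)×13.3 + (50/425)×31 + (150/425)×51.1 = 28.7235%
Post-stratified estimate weights by population shares:
  0.32×13.3 + 0.45×31 + 0.23×51.1 = 29.959%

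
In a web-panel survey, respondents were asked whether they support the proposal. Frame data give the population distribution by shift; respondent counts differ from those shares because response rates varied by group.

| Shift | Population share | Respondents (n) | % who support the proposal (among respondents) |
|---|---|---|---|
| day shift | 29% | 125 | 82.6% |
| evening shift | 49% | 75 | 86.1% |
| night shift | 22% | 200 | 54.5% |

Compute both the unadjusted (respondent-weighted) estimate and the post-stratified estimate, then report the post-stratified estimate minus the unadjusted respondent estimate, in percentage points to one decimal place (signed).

Unadjusted (pooled respondent) estimate weights by respondent counts:
  (125/400)×82.6 + (75/400)×86.1 + (200/400)×54.5 = 69.2062%
Post-stratifying to population shares instead:
  0.29×82.6 + 0.49×86.1 + 0.22×54.5 = 78.133%
Difference = 78.133 − 69.2062 = 8.9267 pp.

+8.9 percentage points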